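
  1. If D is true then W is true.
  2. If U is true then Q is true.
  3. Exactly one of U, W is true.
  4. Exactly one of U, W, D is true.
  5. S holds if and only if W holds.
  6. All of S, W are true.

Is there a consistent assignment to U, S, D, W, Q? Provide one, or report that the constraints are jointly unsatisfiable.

U = False, S = True, D = False, W = True, Q = True

  (1) D=F ⇒ W: vacuous ✓
  (2) U=F ⇒ Q: vacuous ✓
  (3) {U, W}: 1 true — exactly one ✓
  (4) {U, W, D}: 1 true — exactly one ✓
  (5) S=T, W=T — same ✓
  (6) {S, W}: all 2 true ✓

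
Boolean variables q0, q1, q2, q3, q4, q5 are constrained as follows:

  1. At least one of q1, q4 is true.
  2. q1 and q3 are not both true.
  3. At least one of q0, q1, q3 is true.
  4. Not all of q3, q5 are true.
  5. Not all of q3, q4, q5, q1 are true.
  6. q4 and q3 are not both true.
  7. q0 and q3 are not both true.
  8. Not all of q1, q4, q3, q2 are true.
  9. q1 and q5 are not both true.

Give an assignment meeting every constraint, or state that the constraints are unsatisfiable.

q0 = True; q1 = False; q2 = False; q3 = False; q4 = True; q5 = False

  (1) {q1, q4}: 1 true — at least one ✓
  (2) q1=F, q3=F — not both ✓
  (3) {q0, q1, q3}: 1 true — at least one ✓
  (4) {q3, q5}: 0/2 true — not all ✓
  (5) {q3, q4, q5, q1}: 1/4 true — not all ✓
  (6) q4=T, q3=F — not both ✓
  (7) q0=T, q3=F — not both ✓
  (8) {q1, q4, q3, q2}: 1/4 true — not all ✓
  (9) q1=F, q5=F — not both ✓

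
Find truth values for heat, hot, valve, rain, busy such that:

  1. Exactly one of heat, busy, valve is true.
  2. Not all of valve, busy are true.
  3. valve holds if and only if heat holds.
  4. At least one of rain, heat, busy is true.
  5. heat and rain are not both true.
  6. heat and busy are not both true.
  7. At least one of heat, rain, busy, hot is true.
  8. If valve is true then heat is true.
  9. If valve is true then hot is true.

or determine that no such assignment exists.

heat=F, hot=T, valve=F, rain=T, busy=T

  (1) {heat, busy, valve}: 1 true — exactly one ✓
  (2) {valve, busy}: 1/2 true — not all ✓
  (3) valve=F, heat=F — same ✓
  (4) {rain, heat, busy}: 2 true — at least one ✓
  (5) heat=F, rain=T — not both ✓
  (6) heat=F, busy=T — not both ✓
  (7) {heat, rain, busy, hot}: 3 true — at least one ✓
  (8) valve=F ⇒ heat: vacuous ✓
  (9) valve=F ⇒ hot: vacuous ✓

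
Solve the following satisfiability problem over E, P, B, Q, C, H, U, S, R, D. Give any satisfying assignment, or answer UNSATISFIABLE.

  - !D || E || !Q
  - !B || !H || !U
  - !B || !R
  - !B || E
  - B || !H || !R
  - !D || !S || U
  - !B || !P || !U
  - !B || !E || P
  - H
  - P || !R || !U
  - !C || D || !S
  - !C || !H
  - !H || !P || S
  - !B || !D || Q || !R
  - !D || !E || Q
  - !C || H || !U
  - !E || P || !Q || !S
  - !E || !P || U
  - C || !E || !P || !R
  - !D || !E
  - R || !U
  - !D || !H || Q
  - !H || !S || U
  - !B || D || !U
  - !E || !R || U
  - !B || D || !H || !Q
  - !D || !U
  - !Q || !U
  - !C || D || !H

E = False, P = False, B = False, Q = False, C = False, H = True, U = False, S = False, R = False, D = False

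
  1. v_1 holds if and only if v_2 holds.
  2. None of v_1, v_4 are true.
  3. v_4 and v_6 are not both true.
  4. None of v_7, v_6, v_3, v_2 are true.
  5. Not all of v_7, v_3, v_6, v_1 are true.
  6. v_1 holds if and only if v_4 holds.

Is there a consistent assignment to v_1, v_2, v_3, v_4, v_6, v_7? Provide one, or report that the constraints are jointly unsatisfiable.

v_1=F; v_2=F; v_3=F; v_4=F; v_6=F; v_7=F

  (1) v_1=F, v_2=F — same ✓
  (2) {v_1, v_4}: 0 true — none ✓
  (3) v_4=F, v_6=F — not both ✓
  (4) {v_7, v_6, v_3, v_2}: 0 true — none ✓
  (5) {v_7, v_3, v_6, v_1}: 0/4 true — not all ✓
  (6) v_1=F, v_4=F — same ✓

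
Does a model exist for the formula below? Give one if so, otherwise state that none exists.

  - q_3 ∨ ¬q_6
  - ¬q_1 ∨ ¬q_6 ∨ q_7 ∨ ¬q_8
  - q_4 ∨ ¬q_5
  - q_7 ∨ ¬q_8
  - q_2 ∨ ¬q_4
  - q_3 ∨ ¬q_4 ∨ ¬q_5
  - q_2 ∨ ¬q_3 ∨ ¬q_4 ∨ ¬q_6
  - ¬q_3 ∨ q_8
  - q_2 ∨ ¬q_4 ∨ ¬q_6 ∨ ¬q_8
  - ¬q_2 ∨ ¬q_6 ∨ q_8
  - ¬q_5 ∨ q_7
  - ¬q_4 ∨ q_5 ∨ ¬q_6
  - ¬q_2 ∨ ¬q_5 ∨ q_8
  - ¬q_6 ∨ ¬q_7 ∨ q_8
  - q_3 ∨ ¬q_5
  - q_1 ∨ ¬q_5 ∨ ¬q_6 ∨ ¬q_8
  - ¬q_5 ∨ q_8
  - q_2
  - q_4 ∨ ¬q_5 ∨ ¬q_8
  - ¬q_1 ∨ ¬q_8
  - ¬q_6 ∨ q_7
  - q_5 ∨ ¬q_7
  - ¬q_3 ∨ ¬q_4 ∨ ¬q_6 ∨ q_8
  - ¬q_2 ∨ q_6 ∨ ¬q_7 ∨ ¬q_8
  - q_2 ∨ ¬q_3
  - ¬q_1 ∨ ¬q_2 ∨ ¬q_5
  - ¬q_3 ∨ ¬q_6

q_1: False; q_2: True; q_3: False; q_4: True; q_5: False; q_6: False; q_7: False; q_8: False

Unit clause (q_2) forces q_2 = True.
Set q_1 = False.
Set q_3 = False.
  then (q_3 ∨ ¬q_6) forces q_6 = False.
  then (q_3 ∨ ¬q_5) forces q_5 = False.
  then (q_5 ∨ ¬q_7) forces q_7 = False.
  then (q_7 ∨ ¬q_8) forces q_8 = False.
Set q_4 = True.
All clauses satisfied.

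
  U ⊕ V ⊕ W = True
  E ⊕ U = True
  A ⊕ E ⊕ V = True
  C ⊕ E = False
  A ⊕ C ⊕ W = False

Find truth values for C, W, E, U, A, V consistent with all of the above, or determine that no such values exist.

C=T, W=T, E=T, U=F, A=F, V=F

U ⊕ V ⊕ W = F ⊕ F ⊕ T = True ✓
E ⊕ U = T ⊕ F = True ✓
A ⊕ E ⊕ V = F ⊕ T ⊕ F = True ✓
C ⊕ E = T ⊕ T = False ✓
A ⊕ C ⊕ W = F ⊕ T ⊕ T = False ✓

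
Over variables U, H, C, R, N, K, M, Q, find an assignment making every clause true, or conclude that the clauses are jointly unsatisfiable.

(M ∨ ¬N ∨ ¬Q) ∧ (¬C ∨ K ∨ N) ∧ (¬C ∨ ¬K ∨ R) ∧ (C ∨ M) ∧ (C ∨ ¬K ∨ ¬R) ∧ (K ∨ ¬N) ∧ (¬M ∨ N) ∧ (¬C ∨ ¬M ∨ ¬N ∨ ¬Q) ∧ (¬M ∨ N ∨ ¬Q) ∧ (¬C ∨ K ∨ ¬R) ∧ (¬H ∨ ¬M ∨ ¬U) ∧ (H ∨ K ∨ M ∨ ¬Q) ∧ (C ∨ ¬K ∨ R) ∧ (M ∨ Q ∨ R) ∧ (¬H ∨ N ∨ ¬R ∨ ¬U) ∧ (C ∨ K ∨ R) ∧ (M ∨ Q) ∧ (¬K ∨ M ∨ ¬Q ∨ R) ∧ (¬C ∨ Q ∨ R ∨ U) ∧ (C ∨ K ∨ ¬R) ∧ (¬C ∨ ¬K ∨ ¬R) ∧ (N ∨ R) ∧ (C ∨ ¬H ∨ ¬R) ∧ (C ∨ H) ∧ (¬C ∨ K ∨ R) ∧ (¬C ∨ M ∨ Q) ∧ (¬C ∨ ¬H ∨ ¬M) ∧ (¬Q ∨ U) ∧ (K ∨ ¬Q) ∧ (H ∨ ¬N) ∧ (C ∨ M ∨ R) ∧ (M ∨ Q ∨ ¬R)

Case R = True:
  If C = True:
    (¬C ∨ K ∨ ¬R) forces K = True.
    clause (¬C ∨ ¬K ∨ ¬R) is falsified.
  If C = False:
    (C ∨ M) forces M = True.
    (C ∨ ¬K ∨ ¬R) forces K = False.
    clause (C ∨ K ∨ ¬R) is falsified.
  Every sub-case reaches a contradiction.
Case R = False:
  (N ∨ R) forces N = True.
  (K ∨ ¬N) forces K = True.
  (¬C ∨ ¬K ∨ R) forces C = False.
  Clause (C ∨ ¬K ∨ R) is falsified — contradiction.
Both cases fail, so the formula is unsatisfiable.

No satisfying assignment exists.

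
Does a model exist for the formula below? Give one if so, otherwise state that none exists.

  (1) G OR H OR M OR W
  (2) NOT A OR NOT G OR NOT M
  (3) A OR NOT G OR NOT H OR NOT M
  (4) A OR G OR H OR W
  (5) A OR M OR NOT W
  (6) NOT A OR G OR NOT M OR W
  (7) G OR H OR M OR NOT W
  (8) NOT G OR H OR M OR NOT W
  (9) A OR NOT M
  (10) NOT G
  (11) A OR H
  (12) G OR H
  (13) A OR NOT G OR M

Unit clause (NOT G) forces G = False.
In (G OR H) only H is left, so H = True.
Set A = True.
Set W = True.
Set M = True.
All clauses satisfied.

H=T; A=T; W=T; M=T; G=F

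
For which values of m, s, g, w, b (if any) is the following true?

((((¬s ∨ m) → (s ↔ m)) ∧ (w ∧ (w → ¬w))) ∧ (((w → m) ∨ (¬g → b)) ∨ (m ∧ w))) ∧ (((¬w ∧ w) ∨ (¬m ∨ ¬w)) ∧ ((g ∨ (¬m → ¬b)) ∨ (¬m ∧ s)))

Unsatisfiable — no assignment works.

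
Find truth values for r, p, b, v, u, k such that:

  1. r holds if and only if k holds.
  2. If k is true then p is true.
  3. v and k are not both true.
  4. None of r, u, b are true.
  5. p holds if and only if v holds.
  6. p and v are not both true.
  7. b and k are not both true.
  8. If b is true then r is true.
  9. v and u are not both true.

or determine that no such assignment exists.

r = False, p = False, b = False, v = False, u = False, k = False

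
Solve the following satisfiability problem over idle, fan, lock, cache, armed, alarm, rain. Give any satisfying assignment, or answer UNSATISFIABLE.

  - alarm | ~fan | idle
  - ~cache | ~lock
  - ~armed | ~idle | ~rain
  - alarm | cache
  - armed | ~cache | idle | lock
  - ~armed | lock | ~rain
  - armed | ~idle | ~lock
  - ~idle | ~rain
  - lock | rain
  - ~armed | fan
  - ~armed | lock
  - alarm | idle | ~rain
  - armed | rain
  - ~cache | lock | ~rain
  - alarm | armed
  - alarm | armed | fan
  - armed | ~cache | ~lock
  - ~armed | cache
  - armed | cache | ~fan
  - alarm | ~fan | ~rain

idle=F, fan=F, lock=T, cache=F, armed=F, alarm=T, rain=T

Set idle = False.
Set fan = False.
  then (~armed | fan) forces armed = False.
  then (armed | rain) forces rain = True.
  then (alarm | armed) forces alarm = True.
Set lock = True.
  then (~cache | ~lock) forces cache = False.
All clauses satisfied.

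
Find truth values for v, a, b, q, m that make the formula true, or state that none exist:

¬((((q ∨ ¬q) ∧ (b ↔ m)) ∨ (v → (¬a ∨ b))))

v = True; a = True; b = False; q = True; m = True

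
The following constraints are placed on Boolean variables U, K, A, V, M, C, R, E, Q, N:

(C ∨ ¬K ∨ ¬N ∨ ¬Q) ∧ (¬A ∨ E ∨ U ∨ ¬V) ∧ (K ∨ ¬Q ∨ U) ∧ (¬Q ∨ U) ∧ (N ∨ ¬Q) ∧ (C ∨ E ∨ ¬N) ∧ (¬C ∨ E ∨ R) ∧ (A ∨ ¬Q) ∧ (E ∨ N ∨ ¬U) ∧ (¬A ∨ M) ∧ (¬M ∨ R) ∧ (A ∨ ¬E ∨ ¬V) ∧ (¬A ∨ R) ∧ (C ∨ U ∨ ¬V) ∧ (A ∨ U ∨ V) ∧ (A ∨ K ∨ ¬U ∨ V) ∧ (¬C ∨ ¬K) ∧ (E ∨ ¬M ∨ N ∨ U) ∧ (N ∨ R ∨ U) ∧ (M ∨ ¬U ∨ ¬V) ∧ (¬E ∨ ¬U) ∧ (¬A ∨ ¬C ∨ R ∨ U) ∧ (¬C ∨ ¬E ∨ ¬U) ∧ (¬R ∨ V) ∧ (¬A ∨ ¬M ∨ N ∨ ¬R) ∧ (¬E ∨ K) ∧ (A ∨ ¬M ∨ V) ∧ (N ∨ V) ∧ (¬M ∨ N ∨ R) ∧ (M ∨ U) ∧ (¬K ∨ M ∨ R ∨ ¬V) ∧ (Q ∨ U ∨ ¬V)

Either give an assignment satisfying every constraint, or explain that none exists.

U=T, K=F, A=F, V=T, M=T, C=T, R=T, E=F, Q=F, N=T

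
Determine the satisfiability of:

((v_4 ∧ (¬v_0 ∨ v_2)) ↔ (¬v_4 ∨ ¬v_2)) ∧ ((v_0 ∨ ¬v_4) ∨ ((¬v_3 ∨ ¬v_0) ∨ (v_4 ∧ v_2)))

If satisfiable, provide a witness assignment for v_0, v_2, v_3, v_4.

v_0: False, v_2: False, v_3: False, v_4: True

  (v_4 ∧ (¬v_0 ∨ v_2)) ↔ (¬v_4 ∨ ¬v_2) = True
    v_4 ∧ (¬v_0 ∨ v_2) = True
      ¬v_0 ∨ v_2 = True
        ¬v_0 = True
    ¬v_4 ∨ ¬v_2 = True
      ¬v_4 = False
      ¬v_2 = True
  (v_0 ∨ ¬v_4) ∨ ((¬v_3 ∨ ¬v_0) ∨ (v_4 ∧ v_2)) = True
    v_0 ∨ ¬v_4 = False
      ¬v_4 = False
    (¬v_3 ∨ ¬v_0) ∨ (v_4 ∧ v_2) = True
      ¬v_3 ∨ ¬v_0 = True
        ¬v_3 = True
        ¬v_0 = True
      v_4 ∧ v_2 = False
Both conjuncts True, so the formula holds.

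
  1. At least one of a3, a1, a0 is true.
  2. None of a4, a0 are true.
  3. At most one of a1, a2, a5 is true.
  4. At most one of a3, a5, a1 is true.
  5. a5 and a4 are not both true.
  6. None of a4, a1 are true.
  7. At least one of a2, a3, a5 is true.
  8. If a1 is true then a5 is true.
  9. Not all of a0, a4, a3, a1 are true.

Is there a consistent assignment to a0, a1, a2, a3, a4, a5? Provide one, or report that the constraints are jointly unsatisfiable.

a0 = False; a1 = False; a2 = False; a3 = True; a4 = False; a5 = False

  (1) {a3, a1, a0}: 1 true — at least one ✓
  (2) {a4, a0}: 0 true — none ✓
  (3) {a1, a2, a5}: 0 true — at most one ✓
  (4) {a3, a5, a1}: 1 true — at most one ✓
  (5) a5=F, a4=F — not both ✓
  (6) {a4, a1}: 0 true — none ✓
  (7) {a2, a3, a5}: 1 true — at least one ✓
  (8) a1=F ⇒ a5: vacuous ✓
  (9) {a0, a4, a3, a1}: 1/4 true — not all ✓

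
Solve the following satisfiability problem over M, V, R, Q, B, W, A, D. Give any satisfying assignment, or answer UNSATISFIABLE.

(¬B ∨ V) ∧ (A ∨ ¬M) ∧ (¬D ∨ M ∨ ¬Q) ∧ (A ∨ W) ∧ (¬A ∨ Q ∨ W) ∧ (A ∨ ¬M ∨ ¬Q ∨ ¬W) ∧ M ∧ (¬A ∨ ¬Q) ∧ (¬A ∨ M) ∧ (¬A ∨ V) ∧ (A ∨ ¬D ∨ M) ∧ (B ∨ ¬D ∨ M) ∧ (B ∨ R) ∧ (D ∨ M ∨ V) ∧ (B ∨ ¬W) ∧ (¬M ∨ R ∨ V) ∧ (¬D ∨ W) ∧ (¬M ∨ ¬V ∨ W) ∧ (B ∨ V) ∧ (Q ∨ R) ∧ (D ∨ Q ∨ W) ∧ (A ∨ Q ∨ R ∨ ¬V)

M=T, V=T, R=T, Q=F, B=T, W=T, A=T, D=T

Unit clause (M) forces M = True.
In (A ∨ ¬M) only A is left, so A = True.
In (¬A ∨ ¬Q) only ¬Q is left, so Q = False.
In (¬A ∨ V) only V is left, so V = True.
In (¬M ∨ ¬V ∨ W) only W is left, so W = True.
In (Q ∨ R) only R is left, so R = True.
In (B ∨ ¬W) only B is left, so B = True.
Set D = True.
All clauses satisfied.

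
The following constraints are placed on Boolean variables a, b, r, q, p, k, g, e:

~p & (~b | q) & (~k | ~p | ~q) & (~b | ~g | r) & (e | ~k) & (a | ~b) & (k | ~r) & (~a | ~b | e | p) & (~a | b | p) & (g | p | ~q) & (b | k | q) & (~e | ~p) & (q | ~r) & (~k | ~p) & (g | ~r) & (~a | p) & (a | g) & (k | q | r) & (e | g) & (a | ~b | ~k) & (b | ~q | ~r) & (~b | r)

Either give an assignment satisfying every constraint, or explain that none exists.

a=F, b=F, r=F, q=T, p=F, k=F, g=T, e=T

Unit clause (~p) forces p = False.
In (~a | p) only ~a is left, so a = False.
In (a | g) only g is left, so g = True.
In (a | ~b) only ~b is left, so b = False.
Try r = True:
  (k | ~r) forces k = True.
  (e | ~k) forces e = True.
  (q | ~r) forces q = True.
  clause (b | ~q | ~r) is falsified — backtrack.
So r = False.
Set q = True.
Set k = False.
Set e = True.
All clauses satisfied.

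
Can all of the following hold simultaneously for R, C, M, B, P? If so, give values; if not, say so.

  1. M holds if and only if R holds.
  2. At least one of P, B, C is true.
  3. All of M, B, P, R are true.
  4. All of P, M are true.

R = True, C = True, M = True, B = True, P = True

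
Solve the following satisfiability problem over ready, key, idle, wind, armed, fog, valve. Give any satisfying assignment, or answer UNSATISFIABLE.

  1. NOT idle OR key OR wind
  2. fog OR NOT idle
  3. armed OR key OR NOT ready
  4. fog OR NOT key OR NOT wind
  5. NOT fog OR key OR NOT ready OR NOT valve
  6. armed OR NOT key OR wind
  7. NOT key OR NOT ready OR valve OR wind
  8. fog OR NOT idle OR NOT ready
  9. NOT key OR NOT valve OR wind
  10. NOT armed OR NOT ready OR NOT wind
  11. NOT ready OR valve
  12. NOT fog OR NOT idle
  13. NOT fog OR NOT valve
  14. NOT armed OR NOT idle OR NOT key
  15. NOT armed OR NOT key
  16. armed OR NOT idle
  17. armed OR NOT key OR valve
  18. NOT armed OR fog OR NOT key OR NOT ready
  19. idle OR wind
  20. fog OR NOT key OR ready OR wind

Set ready = False.
Set key = False.
Try idle = True:
  (NOT idle OR key OR wind) forces wind = True.
  (fog OR NOT idle) forces fog = True.
  clause (NOT fog OR NOT idle) is falsified — backtrack.
So idle = False.
  then (idle OR wind) forces wind = True.
Set armed = True.
Set fog = False.
Set valve = True.
All clauses satisfied.

ready: False, key: False, idle: False, wind: True, armed: True, fog: False, valve: True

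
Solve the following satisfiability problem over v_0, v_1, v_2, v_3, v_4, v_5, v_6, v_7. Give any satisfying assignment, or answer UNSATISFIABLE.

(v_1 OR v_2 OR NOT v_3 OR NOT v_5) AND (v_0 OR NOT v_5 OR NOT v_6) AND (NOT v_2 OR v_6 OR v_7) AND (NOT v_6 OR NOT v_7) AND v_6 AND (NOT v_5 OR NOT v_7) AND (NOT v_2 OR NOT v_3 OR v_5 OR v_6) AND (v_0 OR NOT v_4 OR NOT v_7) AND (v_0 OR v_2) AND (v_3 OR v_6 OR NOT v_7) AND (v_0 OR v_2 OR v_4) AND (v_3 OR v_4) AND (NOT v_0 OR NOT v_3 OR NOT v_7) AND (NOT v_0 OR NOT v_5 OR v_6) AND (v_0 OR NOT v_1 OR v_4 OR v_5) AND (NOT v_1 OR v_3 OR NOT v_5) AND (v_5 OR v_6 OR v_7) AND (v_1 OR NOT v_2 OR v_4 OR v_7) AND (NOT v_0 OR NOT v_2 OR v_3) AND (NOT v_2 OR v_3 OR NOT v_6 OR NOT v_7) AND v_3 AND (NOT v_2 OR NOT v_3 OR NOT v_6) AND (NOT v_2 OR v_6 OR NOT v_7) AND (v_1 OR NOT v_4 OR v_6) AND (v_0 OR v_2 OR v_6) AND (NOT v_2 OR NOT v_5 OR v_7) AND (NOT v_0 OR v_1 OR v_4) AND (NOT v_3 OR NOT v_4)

Unit clause (v_6) forces v_6 = True.
Unit clause (v_3) forces v_3 = True.
In (NOT v_2 OR NOT v_3 OR NOT v_6) only NOT v_2 is left, so v_2 = False.
In (NOT v_3 OR NOT v_4) only NOT v_4 is left, so v_4 = False.
In (NOT v_6 OR NOT v_7) only NOT v_7 is left, so v_7 = False.
In (v_0 OR v_2) only v_0 is left, so v_0 = True.
In (NOT v_0 OR v_1 OR v_4) only v_1 is left, so v_1 = True.
Set v_5 = False.
All clauses satisfied.

v_0 = True, v_1 = True, v_2 = False, v_3 = True, v_4 = False, v_5 = False, v_6 = True, v_7 = False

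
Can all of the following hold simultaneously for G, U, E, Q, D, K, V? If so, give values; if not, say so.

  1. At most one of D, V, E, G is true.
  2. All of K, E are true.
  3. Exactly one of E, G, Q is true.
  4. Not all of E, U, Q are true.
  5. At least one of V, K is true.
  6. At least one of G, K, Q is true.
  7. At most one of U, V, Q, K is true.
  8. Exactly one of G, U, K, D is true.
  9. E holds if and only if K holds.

G = False; U = False; E = True; Q = False; D = False; K = True; V = False

  (1) {D, V, E, G}: 1 true — at most one ✓
  (2) {K, E}: all 2 true ✓
  (3) {E, G, Q}: 1 true — exactly one ✓
  (4) {E, U, Q}: 1/3 true — not all ✓
  (5) {V, K}: 1 true — at least one ✓
  (6) {G, K, Q}: 1 true — at least one ✓
  (7) {U, V, Q, K}: 1 true — at most one ✓
  (8) {G, U, K, D}: 1 true — exactly one ✓
  (9) E=T, K=T — same ✓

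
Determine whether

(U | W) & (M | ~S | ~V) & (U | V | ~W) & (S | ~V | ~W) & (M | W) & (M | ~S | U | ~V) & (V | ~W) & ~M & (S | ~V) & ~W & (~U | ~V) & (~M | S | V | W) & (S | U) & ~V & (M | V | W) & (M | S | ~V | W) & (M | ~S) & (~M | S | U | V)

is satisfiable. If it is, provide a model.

Case M = True:
  Clause (~M) is falsified — contradiction.
Case M = False:
  (M | W) forces W = True.
  Clause (~W) is falsified — contradiction.
Both cases fail, so the formula is unsatisfiable.

The formula is unsatisfiable.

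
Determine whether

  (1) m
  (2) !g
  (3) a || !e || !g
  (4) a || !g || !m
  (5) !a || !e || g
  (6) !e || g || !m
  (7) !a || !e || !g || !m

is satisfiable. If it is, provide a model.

m: True; e: False; g: False; a: True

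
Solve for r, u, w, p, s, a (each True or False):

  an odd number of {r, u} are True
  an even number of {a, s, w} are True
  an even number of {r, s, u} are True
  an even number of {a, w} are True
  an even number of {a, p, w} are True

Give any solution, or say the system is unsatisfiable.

UNSATISFIABLE

Adding constraints 1, 2, 3, 4 mod 2: every variable appears an even number of times on the left, so the left side is 0.
But the right sides sum to 1 (mod 2). 0 ≠ 1 — the system is inconsistent.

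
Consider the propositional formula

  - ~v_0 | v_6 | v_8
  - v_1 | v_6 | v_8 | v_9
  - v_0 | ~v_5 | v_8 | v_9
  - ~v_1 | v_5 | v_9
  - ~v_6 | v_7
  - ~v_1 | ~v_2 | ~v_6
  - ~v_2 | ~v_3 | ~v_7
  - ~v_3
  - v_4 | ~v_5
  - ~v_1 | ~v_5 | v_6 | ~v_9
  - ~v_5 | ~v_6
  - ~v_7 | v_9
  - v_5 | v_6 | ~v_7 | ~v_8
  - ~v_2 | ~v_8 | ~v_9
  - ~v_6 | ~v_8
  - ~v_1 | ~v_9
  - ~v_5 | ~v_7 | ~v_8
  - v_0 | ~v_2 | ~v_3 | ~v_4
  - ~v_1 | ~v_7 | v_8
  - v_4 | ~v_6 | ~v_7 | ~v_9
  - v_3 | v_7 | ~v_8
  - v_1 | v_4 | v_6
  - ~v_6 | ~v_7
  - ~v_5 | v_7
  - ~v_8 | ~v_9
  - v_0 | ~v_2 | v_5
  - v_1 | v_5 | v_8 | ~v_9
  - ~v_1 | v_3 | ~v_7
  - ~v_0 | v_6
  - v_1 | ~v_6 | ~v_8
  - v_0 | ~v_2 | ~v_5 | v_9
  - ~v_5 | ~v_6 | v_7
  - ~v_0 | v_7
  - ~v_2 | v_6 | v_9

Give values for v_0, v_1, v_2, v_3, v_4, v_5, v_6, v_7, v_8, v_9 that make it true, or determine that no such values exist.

v_0: False, v_1: False, v_2: True, v_3: False, v_4: True, v_5: True, v_6: False, v_7: True, v_8: False, v_9: True

Unit clause (~v_3) forces v_3 = False.
Try v_0 = True:
  (~v_0 | v_6) forces v_6 = True.
  (~v_6 | v_7) forces v_7 = True.
  clause (~v_6 | ~v_7) is falsified — backtrack.
So v_0 = False.
Set v_1 = False.
Set v_2 = True.
  then (v_0 | ~v_2 | v_5) forces v_5 = True.
  then (v_0 | ~v_2 | ~v_5 | v_9) forces v_9 = True.
  then (v_4 | ~v_5) forces v_4 = True.
  then (~v_5 | ~v_6) forces v_6 = False.
  then (~v_2 | ~v_8 | ~v_9) forces v_8 = False.
  then (~v_5 | v_7) forces v_7 = True.
All clauses satisfied.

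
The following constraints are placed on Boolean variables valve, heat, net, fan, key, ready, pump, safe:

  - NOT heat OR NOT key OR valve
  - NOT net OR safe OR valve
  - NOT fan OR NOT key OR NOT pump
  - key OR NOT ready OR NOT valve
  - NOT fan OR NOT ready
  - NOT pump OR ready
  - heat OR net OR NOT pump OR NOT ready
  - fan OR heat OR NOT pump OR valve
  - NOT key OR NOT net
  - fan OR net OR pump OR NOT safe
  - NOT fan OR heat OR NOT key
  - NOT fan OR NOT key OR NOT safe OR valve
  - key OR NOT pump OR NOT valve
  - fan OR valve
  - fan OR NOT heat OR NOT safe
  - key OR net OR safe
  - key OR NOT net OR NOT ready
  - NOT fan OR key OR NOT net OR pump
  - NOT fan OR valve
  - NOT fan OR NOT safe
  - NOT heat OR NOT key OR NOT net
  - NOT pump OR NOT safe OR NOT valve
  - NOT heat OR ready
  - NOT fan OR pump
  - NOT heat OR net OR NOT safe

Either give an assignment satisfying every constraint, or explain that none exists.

Try valve = False:
  (fan OR valve) forces fan = True.
  clause (NOT fan OR valve) is falsified — backtrack.
So valve = True.
Set heat = True.
  then (NOT heat OR ready) forces ready = True.
  then (key OR NOT ready OR NOT valve) forces key = True.
  then (NOT fan OR NOT ready) forces fan = False.
  then (NOT key OR NOT net) forces net = False.
  then (fan OR NOT heat OR NOT safe) forces safe = False.
Set pump = False.
All clauses satisfied.

valve: True, heat: True, net: False, fan: False, key: True, ready: True, pump: False, safe: False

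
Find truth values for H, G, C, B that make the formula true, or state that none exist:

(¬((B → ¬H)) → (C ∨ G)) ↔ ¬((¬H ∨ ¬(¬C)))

H = True, G = True, C = False, B = True

  (¬((B → ¬H)) → (C ∨ G)) ↔ ¬((¬H ∨ ¬(¬C))) = True
    ¬((B → ¬H)) → (C ∨ G) = True
      ¬((B → ¬H)) = True
        B → ¬H = False
          ¬H = False
      C ∨ G = True
    ¬((¬H ∨ ¬(¬C))) = True
      ¬H ∨ ¬(¬C) = False
        ¬H = False
        ¬(¬C) = False
          ¬C = True
The formula evaluates to True.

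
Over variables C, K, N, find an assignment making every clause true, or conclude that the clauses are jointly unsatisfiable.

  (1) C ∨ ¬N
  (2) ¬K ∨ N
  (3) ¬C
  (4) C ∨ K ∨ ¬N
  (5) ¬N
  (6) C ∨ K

No satisfying assignment exists.

Case C = True:
  Clause (¬C) is falsified — contradiction.
Case C = False:
  (C ∨ ¬N) forces N = False.
  (¬K ∨ N) forces K = False.
  Clause (C ∨ K) is falsified — contradiction.
Both cases fail, so the formula is unsatisfiable.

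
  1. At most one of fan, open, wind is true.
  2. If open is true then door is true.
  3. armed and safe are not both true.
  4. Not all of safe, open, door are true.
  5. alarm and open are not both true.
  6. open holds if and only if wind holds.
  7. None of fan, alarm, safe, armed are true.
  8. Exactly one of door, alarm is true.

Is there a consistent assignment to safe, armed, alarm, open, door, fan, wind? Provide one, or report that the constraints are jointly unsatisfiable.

safe = False, armed = False, alarm = False, open = False, door = True, fan = False, wind = False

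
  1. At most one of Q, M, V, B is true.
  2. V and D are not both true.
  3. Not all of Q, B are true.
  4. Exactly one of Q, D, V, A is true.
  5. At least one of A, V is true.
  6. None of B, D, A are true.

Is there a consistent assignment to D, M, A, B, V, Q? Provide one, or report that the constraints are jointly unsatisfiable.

D: False, M: False, A: False, B: False, V: True, Q: False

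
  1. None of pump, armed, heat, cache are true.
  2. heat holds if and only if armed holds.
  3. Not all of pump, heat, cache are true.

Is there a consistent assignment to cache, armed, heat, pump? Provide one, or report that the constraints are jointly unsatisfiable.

cache=F; armed=F; heat=F; pump=F

  (1) {pump, armed, heat, cache}: 0 true — none ✓
  (2) heat=F, armed=F — same ✓
  (3) {pump, heat, cache}: 0/3 true — not all ✓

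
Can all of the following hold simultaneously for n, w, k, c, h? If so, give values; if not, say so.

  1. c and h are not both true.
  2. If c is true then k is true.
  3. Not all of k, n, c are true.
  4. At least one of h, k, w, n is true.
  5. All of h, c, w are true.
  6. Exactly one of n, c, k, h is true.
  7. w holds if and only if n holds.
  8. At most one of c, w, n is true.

Case c = True:
  (1) with c=T forces h = False.
  Constraint (5) is violated (h=F) — contradiction.
Case c = False:
  Constraint (5) is violated (c=F) — contradiction.
Both cases fail — unsatisfiable.

Unsatisfiable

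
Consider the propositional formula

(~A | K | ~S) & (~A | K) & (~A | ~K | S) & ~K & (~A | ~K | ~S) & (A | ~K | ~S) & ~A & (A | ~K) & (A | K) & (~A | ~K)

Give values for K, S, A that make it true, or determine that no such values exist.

Case K = True:
  Clause (~K) is falsified — contradiction.
Case K = False:
  (~A | K) forces A = False.
  Clause (A | K) is falsified — contradiction.
Both cases fail, so the formula is unsatisfiable.

Unsatisfiable — no assignment works.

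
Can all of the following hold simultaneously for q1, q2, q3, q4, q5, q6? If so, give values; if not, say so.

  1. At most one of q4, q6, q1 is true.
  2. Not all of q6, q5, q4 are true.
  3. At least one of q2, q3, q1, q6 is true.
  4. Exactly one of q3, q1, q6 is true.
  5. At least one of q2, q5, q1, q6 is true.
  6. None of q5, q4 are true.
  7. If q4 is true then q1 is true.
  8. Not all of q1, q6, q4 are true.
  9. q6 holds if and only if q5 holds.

q1: True, q2: False, q3: False, q4: False, q5: False, q6: False

  (1) {q4, q6, q1}: 1 true — at most one ✓
  (2) {q6, q5, q4}: 0/3 true — not all ✓
  (3) {q2, q3, q1, q6}: 1 true — at least one ✓
  (4) {q3, q1, q6}: 1 true — exactly one ✓
  (5) {q2, q5, q1, q6}: 1 true — at least one ✓
  (6) {q5, q4}: 0 true — none ✓
  (7) q4=F ⇒ q1: vacuous ✓
  (8) {q1, q6, q4}: 1/3 true — not all ✓
  (9) q6=F, q5=F — same ✓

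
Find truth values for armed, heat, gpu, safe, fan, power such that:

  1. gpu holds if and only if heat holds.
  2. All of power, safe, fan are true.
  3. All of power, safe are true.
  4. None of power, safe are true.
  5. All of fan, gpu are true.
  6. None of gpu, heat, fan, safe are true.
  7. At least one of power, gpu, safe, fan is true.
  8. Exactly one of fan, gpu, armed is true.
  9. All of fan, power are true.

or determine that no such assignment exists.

Case gpu = True:
  Constraint (6) is violated (gpu=T) — contradiction.
Case gpu = False:
  Constraint (5) is violated (gpu=F) — contradiction.
Both cases fail — unsatisfiable.

The formula is unsatisfiable.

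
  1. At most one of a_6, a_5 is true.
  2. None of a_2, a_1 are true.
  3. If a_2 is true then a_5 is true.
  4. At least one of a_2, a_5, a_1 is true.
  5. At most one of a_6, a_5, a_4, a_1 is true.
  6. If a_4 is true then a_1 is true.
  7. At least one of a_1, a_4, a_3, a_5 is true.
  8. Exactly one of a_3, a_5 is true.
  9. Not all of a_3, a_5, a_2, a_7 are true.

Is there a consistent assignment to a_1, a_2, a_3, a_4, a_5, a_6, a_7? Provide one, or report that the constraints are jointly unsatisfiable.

a_1=F, a_2=F, a_3=F, a_4=F, a_5=T, a_6=F, a_7=F

  (1) {a_6, a_5}: 1 true — at most one ✓
  (2) {a_2, a_1}: 0 true — none ✓
  (3) a_2=F ⇒ a_5: vacuous ✓
  (4) {a_2, a_5, a_1}: 1 true — at least one ✓
  (5) {a_6, a_5, a_4, a_1}: 1 true — at most one ✓
  (6) a_4=F ⇒ a_1: vacuous ✓
  (7) {a_1, a_4, a_3, a_5}: 1 true — at least one ✓
  (8) {a_3, a_5}: 1 true — exactly one ✓
  (9) {a_3, a_5, a_2, a_7}: 1/4 true — not all ✓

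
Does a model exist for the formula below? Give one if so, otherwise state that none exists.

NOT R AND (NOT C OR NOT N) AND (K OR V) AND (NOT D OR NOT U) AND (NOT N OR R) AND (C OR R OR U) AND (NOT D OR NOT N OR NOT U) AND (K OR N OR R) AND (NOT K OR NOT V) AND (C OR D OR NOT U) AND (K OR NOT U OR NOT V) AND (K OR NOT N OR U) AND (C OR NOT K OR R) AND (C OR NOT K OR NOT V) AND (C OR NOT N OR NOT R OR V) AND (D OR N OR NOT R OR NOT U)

R = False; V = False; N = False; U = False; K = True; C = True; D = False

Unit clause (NOT R) forces R = False.
In (NOT N OR R) only NOT N is left, so N = False.
In (K OR N OR R) only K is left, so K = True.
In (NOT K OR NOT V) only NOT V is left, so V = False.
In (C OR NOT K OR R) only C is left, so C = True.
Set U = False.
Set D = False.
All clauses satisfied.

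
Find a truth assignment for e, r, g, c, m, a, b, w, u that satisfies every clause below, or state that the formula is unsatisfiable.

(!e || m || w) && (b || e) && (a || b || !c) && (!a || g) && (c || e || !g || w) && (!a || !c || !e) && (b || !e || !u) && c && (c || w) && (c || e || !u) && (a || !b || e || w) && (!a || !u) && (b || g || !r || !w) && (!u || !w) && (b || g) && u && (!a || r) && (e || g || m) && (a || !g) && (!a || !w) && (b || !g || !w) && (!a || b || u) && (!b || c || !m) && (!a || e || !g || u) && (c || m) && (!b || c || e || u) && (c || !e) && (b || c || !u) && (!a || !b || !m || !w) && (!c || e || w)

Unit clause (c) forces c = True.
Unit clause (u) forces u = True.
In (!a || !u) only !a is left, so a = False.
In (!u || !w) only !w is left, so w = False.
In (a || !g) only !g is left, so g = False.
In (!c || e || w) only e is left, so e = True.
In (!e || m || w) only m is left, so m = True.
In (a || b || !c) only b is left, so b = True.
Set r = True.
All clauses satisfied.

e = True, r = True, g = False, c = True, m = True, a = False, b = True, w = False, u = True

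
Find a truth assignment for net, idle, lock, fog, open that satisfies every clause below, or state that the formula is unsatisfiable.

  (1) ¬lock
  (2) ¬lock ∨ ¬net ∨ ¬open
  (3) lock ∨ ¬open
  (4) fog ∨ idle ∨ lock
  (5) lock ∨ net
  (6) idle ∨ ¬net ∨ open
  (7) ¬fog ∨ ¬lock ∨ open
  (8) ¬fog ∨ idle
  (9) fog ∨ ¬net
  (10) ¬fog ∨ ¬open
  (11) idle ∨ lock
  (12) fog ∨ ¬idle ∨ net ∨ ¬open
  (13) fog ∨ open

Unit clause (¬lock) forces lock = False.
In (lock ∨ ¬open) only ¬open is left, so open = False.
In (lock ∨ net) only net is left, so net = True.
In (idle ∨ ¬net ∨ open) only idle is left, so idle = True.
In (fog ∨ ¬net) only fog is left, so fog = True.
All clauses satisfied.

net = True, idle = True, lock = False, fog = True, open = False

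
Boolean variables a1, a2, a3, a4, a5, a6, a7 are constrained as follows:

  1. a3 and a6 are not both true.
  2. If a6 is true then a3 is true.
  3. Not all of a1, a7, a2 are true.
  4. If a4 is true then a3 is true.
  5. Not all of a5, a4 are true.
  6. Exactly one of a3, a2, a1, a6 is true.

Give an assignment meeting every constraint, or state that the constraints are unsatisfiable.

a1=F; a2=F; a3=T; a4=T; a5=F; a6=F; a7=T

  (1) a3=T, a6=F — not both ✓
  (2) a6=F ⇒ a3: vacuous ✓
  (3) {a1, a7, a2}: 1/3 true — not all ✓
  (4) a4=T ⇒ a3: T ✓
  (5) {a5, a4}: 1/2 true — not all ✓
  (6) {a3, a2, a1, a6}: 1 true — exactly one ✓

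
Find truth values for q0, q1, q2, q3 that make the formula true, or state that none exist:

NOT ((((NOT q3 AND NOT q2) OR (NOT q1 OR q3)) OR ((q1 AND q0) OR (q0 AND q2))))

q0=F; q1=T; q2=T; q3=F

  NOT ((((NOT q3 AND NOT q2) OR (NOT q1 OR q3)) OR ((q1 AND q0) OR (q0 AND q2)))) = True
    ((NOT q3 AND NOT q2) OR (NOT q1 OR q3)) OR ((q1 AND q0) OR (q0 AND q2)) = False
      (NOT q3 AND NOT q2) OR (NOT q1 OR q3) = False
        NOT q3 AND NOT q2 = False
          NOT q3 = True
          NOT q2 = False
        NOT q1 OR q3 = False
          NOT q1 = False
      (q1 AND q0) OR (q0 AND q2) = False
        q1 AND q0 = False
        q0 AND q2 = False
The formula evaluates to True.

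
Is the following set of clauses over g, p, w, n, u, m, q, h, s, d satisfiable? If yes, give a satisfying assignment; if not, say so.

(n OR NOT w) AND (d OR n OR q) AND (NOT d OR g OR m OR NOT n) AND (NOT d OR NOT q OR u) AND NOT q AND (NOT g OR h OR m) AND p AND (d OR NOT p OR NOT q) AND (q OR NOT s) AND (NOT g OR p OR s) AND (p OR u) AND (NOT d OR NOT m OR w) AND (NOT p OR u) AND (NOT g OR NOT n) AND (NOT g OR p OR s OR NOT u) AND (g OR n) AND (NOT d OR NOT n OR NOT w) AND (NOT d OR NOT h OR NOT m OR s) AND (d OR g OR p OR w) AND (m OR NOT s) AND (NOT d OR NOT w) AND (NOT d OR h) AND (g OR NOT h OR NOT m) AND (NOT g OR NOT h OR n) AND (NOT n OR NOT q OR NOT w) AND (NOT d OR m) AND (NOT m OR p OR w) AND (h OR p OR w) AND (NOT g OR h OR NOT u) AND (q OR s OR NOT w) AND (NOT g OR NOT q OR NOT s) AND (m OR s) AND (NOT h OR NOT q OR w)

g = False, p = True, w = False, n = True, u = True, m = True, q = False, h = False, s = False, d = False

Unit clause (NOT q) forces q = False.
Unit clause (p) forces p = True.
In (q OR NOT s) only NOT s is left, so s = False.
In (NOT p OR u) only u is left, so u = True.
In (q OR s OR NOT w) only NOT w is left, so w = False.
In (m OR s) only m is left, so m = True.
In (NOT d OR NOT m OR w) only NOT d is left, so d = False.
In (d OR n OR q) only n is left, so n = True.
In (NOT g OR NOT n) only NOT g is left, so g = False.
In (g OR NOT h OR NOT m) only NOT h is left, so h = False.
All clauses satisfied.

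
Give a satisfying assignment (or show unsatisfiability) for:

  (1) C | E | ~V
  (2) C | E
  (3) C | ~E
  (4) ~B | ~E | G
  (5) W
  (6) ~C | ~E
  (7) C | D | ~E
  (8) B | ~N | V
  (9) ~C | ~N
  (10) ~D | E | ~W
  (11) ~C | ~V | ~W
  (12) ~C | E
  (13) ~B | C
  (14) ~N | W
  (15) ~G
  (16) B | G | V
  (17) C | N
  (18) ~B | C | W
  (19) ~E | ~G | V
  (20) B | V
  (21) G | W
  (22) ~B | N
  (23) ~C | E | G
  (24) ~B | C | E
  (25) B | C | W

No satisfying assignment exists.

Case E = True:
  (C | ~E) forces C = True.
  Clause (~C | ~E) is falsified — contradiction.
Case E = False:
  (C | E) forces C = True.
  Clause (~C | E) is falsified — contradiction.
Both cases fail, so the formula is unsatisfiable.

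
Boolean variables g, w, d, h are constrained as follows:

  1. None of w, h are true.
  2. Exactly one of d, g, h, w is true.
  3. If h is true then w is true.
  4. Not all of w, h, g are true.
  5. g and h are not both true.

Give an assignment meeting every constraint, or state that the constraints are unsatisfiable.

g = False; w = False; d = True; h = False

  (1) {w, h}: 0 true — none ✓
  (2) {d, g, h, w}: 1 true — exactly one ✓
  (3) h=F ⇒ w: vacuous ✓
  (4) {w, h, g}: 0/3 true — not all ✓
  (5) g=F, h=F — not both ✓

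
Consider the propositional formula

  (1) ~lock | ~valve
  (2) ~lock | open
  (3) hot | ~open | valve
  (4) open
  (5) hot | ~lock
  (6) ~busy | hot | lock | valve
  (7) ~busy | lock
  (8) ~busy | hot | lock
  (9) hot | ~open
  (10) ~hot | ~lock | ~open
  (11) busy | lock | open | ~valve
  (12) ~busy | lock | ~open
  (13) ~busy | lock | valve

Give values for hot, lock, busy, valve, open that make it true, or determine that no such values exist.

Unit clause (open) forces open = True.
In (hot | ~open) only hot is left, so hot = True.
In (~hot | ~lock | ~open) only ~lock is left, so lock = False.
In (~busy | lock | ~open) only ~busy is left, so busy = False.
Set valve = False.
All clauses satisfied.

hot=T, lock=F, busy=F, valve=F, open=T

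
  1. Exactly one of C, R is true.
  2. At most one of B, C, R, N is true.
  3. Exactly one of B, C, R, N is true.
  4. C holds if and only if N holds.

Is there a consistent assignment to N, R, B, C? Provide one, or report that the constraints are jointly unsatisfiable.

N: False, R: True, B: False, C: False

  (1) {C, R}: 1 true — exactly one ✓
  (2) {B, C, R, N}: 1 true — at most one ✓
  (3) {B, C, R, N}: 1 true — exactly one ✓
  (4) C=F, N=F — same ✓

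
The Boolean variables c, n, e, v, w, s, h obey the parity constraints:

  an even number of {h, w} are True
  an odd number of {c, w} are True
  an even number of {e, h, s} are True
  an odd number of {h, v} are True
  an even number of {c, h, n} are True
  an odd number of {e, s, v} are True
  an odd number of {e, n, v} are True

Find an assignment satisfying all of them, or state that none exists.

c = True, n = True, e = True, v = True, w = False, s = True, h = False

{h, w}: 0 true → even ✓
{c, w}: 1 true → odd ✓
{e, h, s}: 2 true → even ✓
{h, v}: 1 true → odd ✓
{c, h, n}: 2 true → even ✓
{e, s, v}: 3 true → odd ✓
{e, n, v}: 3 true → odd ✓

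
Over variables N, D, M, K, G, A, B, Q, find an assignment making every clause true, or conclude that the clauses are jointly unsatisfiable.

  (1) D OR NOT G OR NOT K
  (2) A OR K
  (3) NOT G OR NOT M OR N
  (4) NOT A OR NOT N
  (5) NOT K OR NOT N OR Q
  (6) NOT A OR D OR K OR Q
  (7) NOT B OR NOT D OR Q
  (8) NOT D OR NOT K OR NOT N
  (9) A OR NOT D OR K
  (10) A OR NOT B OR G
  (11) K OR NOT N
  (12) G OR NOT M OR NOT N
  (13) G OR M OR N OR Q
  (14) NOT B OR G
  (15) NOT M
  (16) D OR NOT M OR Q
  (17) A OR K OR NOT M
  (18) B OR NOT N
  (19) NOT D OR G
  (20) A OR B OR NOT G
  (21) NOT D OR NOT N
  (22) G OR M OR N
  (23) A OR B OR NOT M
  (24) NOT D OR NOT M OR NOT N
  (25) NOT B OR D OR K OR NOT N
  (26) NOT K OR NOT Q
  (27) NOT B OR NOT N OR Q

N = False; D = True; M = False; K = False; G = True; A = True; B = False; Q = True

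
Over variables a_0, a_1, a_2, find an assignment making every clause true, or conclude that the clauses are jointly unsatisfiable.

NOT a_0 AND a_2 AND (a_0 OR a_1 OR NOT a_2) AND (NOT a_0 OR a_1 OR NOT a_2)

Unit clause (NOT a_0) forces a_0 = False.
Unit clause (a_2) forces a_2 = True.
In (a_0 OR a_1 OR NOT a_2) only a_1 is left, so a_1 = True.
All clauses satisfied.

a_0=F; a_1=T; a_2=T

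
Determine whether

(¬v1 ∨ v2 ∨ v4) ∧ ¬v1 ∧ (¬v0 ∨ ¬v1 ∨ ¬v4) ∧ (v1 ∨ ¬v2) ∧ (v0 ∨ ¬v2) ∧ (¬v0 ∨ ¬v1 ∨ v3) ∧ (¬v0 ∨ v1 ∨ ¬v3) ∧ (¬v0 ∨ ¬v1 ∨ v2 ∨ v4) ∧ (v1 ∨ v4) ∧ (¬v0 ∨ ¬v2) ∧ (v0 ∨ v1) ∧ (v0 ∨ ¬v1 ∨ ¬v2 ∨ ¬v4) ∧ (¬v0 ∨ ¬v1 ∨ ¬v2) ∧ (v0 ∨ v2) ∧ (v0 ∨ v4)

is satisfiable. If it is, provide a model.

v0: True, v1: False, v2: False, v3: False, v4: True

Unit clause (¬v1) forces v1 = False.
In (v1 ∨ ¬v2) only ¬v2 is left, so v2 = False.
In (v1 ∨ v4) only v4 is left, so v4 = True.
In (v0 ∨ v1) only v0 is left, so v0 = True.
In (¬v0 ∨ v1 ∨ ¬v3) only ¬v3 is left, so v3 = False.
All clauses satisfied.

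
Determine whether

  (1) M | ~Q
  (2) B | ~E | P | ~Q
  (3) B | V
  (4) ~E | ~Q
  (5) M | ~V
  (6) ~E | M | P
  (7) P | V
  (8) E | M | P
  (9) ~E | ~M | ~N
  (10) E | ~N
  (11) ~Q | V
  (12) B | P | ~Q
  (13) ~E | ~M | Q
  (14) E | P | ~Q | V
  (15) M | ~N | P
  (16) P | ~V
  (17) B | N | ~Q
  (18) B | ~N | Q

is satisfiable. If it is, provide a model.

Try P = False:
  (P | V) forces V = True.
  clause (P | ~V) is falsified — backtrack.
So P = True.
Set N = True.
  then (E | ~N) forces E = True.
  then (~E | ~Q) forces Q = False.
  then (~E | ~M | ~N) forces M = False.
  then (B | ~N | Q) forces B = True.
  then (M | ~V) forces V = False.
All clauses satisfied.

P: True, N: True, V: False, E: True, B: True, M: False, Q: False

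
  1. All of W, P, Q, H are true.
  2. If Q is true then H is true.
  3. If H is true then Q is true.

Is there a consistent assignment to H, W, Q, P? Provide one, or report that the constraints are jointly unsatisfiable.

H: True; W: True; Q: True; P: True

  (1) {W, P, Q, H}: all 4 true ✓
  (2) Q=T ⇒ H: T ✓
  (3) H=T ⇒ Q: T ✓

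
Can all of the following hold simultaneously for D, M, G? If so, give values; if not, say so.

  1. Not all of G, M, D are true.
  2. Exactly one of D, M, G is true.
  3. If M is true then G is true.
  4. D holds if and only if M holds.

D = False, M = False, G = True

  (1) {G, M, D}: 1/3 true — not all ✓
  (2) {D, M, G}: 1 true — exactly one ✓
  (3) M=F ⇒ G: vacuous ✓
  (4) D=F, M=F — same ✓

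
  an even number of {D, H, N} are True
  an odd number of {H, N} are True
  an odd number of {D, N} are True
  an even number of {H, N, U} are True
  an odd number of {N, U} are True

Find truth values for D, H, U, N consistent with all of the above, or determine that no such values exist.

D = True, H = True, U = True, N = False

{D, H, N}: 2 true → even ✓
{H, N}: 1 true → odd ✓
{D, N}: 1 true → odd ✓
{H, N, U}: 2 true → even ✓
{N, U}: 1 true → odd ✓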